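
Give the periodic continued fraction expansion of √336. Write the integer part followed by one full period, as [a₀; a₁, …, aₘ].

a₀ = ⌊√336⌋ = 18.
With m₀=0, d₀=1 and mₖ₊₁ = dₖaₖ − mₖ, dₖ₊₁ = (n − mₖ₊₁²)/dₖ, aₖ₊₁ = ⌊(a₀+mₖ₊₁)/dₖ₊₁⌋:
  k=1: m=18, d=12, a=3
  k=2: m=18, d=1, a=36
d=1 and a=2a₀=36 at k=2, so the next step gives (m, d) = (18, 12) again — its k=1 value — and the period has length 2.

[18; 3, 36]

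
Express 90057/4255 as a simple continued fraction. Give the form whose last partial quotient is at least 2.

[21; 6, 16, 3, 14]

90057 = 21·4255 + 702
4255 = 6·702 + 43
702 = 16·43 + 14
43 = 3·14 + 1
14 = 14·1 + 0  (stop)
So 90057/4255 = [21; 6, 16, 3, 14].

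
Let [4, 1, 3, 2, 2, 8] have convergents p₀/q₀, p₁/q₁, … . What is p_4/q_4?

105/22

Using pₖ = aₖpₖ₋₁ + pₖ₋₂, qₖ = aₖqₖ₋₁ + qₖ₋₂ (with p₋₁=1, p₋₂=0, q₋₁=0, q₋₂=1):
  k=0: a=4, p=4, q=1
  k=1: a=1, p=5, q=1
  k=2: a=3, p=19, q=4
  k=3: a=2, p=43, q=9
  k=4: a=2, p=105, q=22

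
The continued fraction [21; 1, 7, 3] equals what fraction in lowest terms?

Fold from the inside: start with 3/1.
  7 + 1/3 = 22/3
  1 + 3/22 = 25/22
  21 + 22/25 = 547/25

547/25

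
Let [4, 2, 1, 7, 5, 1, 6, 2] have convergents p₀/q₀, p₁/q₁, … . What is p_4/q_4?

Using pₖ = aₖpₖ₋₁ + pₖ₋₂, qₖ = aₖqₖ₋₁ + qₖ₋₂ (with p₋₁=1, p₋₂=0, q₋₁=0, q₋₂=1):
  k=0: a=4, p=4, q=1
  k=1: a=2, p=9, q=2
  k=2: a=1, p=13, q=3
  k=3: a=7, p=100, q=23
  k=4: a=5, p=513, q=118

513/118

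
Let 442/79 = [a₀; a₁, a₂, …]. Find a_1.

1

442 = 5·79 + 47   →  a_0 = 5
79 = 1·47 + 32   →  a_1 = 1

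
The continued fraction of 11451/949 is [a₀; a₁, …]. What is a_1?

11451 = 12·949 + 63   →  a_0 = 12
949 = 15·63 + 4   →  a_1 = 15

15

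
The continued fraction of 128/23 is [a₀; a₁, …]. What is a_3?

128 = 5·23 + 13   →  a_0 = 5
23 = 1·13 + 10   →  a_1 = 1
13 = 1·10 + 3   →  a_2 = 1
10 = 3·3 + 1   →  a_3 = 3

3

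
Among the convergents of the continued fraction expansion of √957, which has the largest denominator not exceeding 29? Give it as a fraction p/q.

√957 = [30; 1, 14, 2, 14, 1, 60, …] (period length 6).
Convergents:
  p_0/q_0 = 30/1
  p_1/q_1 = 31/1
  p_2/q_2 = 464/15
  p_3/q_3 = 959/31
q_2 = 15 ≤ 29 < 31 = q_3, so the answer is 464/15.

464/15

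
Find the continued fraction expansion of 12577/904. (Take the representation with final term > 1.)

12577 = 13×904 + 825
904 = 1×825 + 79
825 = 10×79 + 35
79 = 2×35 + 9
35 = 3×9 + 8
9 = 1×8 + 1
8 = 8×1 + 0  (stop)
So 12577/904 = [13; 1, 10, 2, 3, 1, 8].

[13; 1, 10, 2, 3, 1, 8]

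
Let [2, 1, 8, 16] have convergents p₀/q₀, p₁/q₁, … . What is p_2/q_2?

26/9

Using pₖ = aₖpₖ₋₁ + pₖ₋₂, qₖ = aₖqₖ₋₁ + qₖ₋₂ (with p₋₁=1, p₋₂=0, q₋₁=0, q₋₂=1):
  k=0: a=2, p=2, q=1
  k=1: a=1, p=3, q=1
  k=2: a=8, p=26, q=9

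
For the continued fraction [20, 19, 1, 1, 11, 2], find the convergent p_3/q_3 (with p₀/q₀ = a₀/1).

Using pₖ = aₖpₖ₋₁ + pₖ₋₂, qₖ = aₖqₖ₋₁ + qₖ₋₂ (with p₋₁=1, p₋₂=0, q₋₁=0, q₋₂=1):
  k=0: a=20, p=20, q=1
  k=1: a=19, p=381, q=19
  k=2: a=1, p=401, q=20
  k=3: a=1, p=782, q=39

782/39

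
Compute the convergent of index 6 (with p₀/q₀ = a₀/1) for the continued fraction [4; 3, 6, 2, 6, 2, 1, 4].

Using pₖ = aₖpₖ₋₁ + pₖ₋₂, qₖ = aₖqₖ₋₁ + qₖ₋₂ (with p₋₁=1, p₋₂=0, q₋₁=0, q₋₂=1):
  k=0: a=4, p=4, q=1
  k=1: a=3, p=13, q=3
  k=2: a=6, p=82, q=19
  k=3: a=2, p=177, q=41
  k=4: a=6, p=1144, q=265
  k=5: a=2, p=2465, q=571
  k=6: a=1, p=3609, q=836

3609/836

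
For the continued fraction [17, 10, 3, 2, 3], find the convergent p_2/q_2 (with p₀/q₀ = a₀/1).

530/31

Using pₖ = aₖpₖ₋₁ + pₖ₋₂, qₖ = aₖqₖ₋₁ + qₖ₋₂ (with p₋₁=1, p₋₂=0, q₋₁=0, q₋₂=1):
  k=0: a=17, p=17, q=1
  k=1: a=10, p=171, q=10
  k=2: a=3, p=530, q=31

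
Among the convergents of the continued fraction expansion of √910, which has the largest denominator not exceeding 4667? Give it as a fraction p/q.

65521/2172

√910 = [30; 6, 60, …] (period length 2).
Convergents:
  p_0/q_0 = 30/1
  p_1/q_1 = 181/6
  p_2/q_2 = 10890/361
  p_3/q_3 = 65521/2172
  p_4/q_4 = 3942150/130681
q_3 = 2172 ≤ 4667 < 130681 = q_4, so the answer is 65521/2172.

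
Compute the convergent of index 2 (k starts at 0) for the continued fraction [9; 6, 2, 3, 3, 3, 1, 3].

119/13

Using pₖ = aₖpₖ₋₁ + pₖ₋₂, qₖ = aₖqₖ₋₁ + qₖ₋₂ (with p₋₁=1, p₋₂=0, q₋₁=0, q₋₂=1):
  k=0: a=9, p=9, q=1
  k=1: a=6, p=55, q=6
  k=2: a=2, p=119, q=13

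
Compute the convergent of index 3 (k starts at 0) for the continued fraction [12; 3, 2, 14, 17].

Using pₖ = aₖpₖ₋₁ + pₖ₋₂, qₖ = aₖqₖ₋₁ + qₖ₋₂ (with p₋₁=1, p₋₂=0, q₋₁=0, q₋₂=1):
  k=0: a=12, p=12, q=1
  k=1: a=3, p=37, q=3
  k=2: a=2, p=86, q=7
  k=3: a=14, p=1241, q=101

1241/101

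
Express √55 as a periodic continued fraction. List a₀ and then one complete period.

[7; 2, 2, 2, 14]

a₀ = ⌊√55⌋ = 7.
With m₀=0, d₀=1 and mₖ₊₁ = dₖaₖ − mₖ, dₖ₊₁ = (n − mₖ₊₁²)/dₖ, aₖ₊₁ = ⌊(a₀+mₖ₊₁)/dₖ₊₁⌋:
  k=1: m=7, d=6, a=2
  k=2: m=5, d=5, a=2
  k=3: m=5, d=6, a=2
  k=4: m=7, d=1, a=14
d=1 and a=2a₀=14 at k=4, so the next step gives (m, d) = (7, 6) again — its k=1 value — and the period has length 4.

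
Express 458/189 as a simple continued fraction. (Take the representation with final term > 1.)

[2; 2, 2, 1, 3, 7]

458 = 2×189 + 80
189 = 2×80 + 29
80 = 2×29 + 22
29 = 1×22 + 7
22 = 3×7 + 1
7 = 7×1 + 0  (stop)
So 458/189 = [2; 2, 2, 1, 3, 7].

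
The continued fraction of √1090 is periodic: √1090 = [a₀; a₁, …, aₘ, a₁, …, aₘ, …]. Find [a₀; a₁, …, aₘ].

a₀ = ⌊√1090⌋ = 33.
With m₀=0, d₀=1 and mₖ₊₁ = dₖaₖ − mₖ, dₖ₊₁ = (n − mₖ₊₁²)/dₖ, aₖ₊₁ = ⌊(a₀+mₖ₊₁)/dₖ₊₁⌋:
  k=1: m=33, d=1, a=66
d=1 and a=2a₀=66 at k=1, so the next step gives (m, d) = (33, 1) again — its k=1 value — and the period has length 1.

[33; 66]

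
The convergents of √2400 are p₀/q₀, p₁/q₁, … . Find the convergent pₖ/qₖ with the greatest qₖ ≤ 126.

4801/98

√2400 = [48; 1, 96, …] (period length 2).
Convergents:
  p_0/q_0 = 48/1
  p_1/q_1 = 49/1
  p_2/q_2 = 4752/97
  p_3/q_3 = 4801/98
  p_4/q_4 = 465648/9505
q_3 = 98 ≤ 126 < 9505 = q_4, so the answer is 4801/98.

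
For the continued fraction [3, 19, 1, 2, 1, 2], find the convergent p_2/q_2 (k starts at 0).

61/20

Using pₖ = aₖpₖ₋₁ + pₖ₋₂, qₖ = aₖqₖ₋₁ + qₖ₋₂ (with p₋₁=1, p₋₂=0, q₋₁=0, q₋₂=1):
  k=0: a=3, p=3, q=1
  k=1: a=19, p=58, q=19
  k=2: a=1, p=61, q=20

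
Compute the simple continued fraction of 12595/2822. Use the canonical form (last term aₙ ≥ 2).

[4; 2, 6, 3, 1, 1, 9, 3]

12595 = 4·2822 + 1307
2822 = 2·1307 + 208
1307 = 6·208 + 59
208 = 3·59 + 31
59 = 1·31 + 28
31 = 1·28 + 3
28 = 9·3 + 1
3 = 3·1 + 0  (stop)
So 12595/2822 = [4; 2, 6, 3, 1, 1, 9, 3].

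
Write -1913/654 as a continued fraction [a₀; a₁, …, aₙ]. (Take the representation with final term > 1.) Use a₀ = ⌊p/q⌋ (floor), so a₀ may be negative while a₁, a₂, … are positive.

-1913 = -3×654 + 49
654 = 13×49 + 17
49 = 2×17 + 15
17 = 1×15 + 2
15 = 7×2 + 1
2 = 2×1 + 0  (stop)
So -1913/654 = [-3; 13, 2, 1, 7, 2].

[-3; 13, 2, 1, 7, 2]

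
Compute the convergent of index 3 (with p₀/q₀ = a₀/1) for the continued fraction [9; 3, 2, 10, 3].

678/73

Using pₖ = aₖpₖ₋₁ + pₖ₋₂, qₖ = aₖqₖ₋₁ + qₖ₋₂ (with p₋₁=1, p₋₂=0, q₋₁=0, q₋₂=1):
  k=0: a=9, p=9, q=1
  k=1: a=3, p=28, q=3
  k=2: a=2, p=65, q=7
  k=3: a=10, p=678, q=73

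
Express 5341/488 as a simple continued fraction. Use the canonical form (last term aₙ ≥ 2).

5341 = 10·488 + 461
488 = 1·461 + 27
461 = 17·27 + 2
27 = 13·2 + 1
2 = 2·1 + 0  (stop)
So 5341/488 = [10; 1, 17, 13, 2].

[10; 1, 17, 13, 2]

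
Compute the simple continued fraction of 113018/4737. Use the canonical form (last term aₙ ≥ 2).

[23; 1, 6, 14, 3, 1, 11]

113018 = 23·4737 + 4067
4737 = 1·4067 + 670
4067 = 6·670 + 47
670 = 14·47 + 12
47 = 3·12 + 11
12 = 1·11 + 1
11 = 11·1 + 0  (stop)
So 113018/4737 = [23; 1, 6, 14, 3, 1, 11].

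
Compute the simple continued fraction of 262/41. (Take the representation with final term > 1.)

[6; 2, 1, 1, 3, 2]

262 = 6*41 + 16
41 = 2*16 + 9
16 = 1*9 + 7
9 = 1*7 + 2
7 = 3*2 + 1
2 = 2*1 + 0  (stop)
So 262/41 = [6; 2, 1, 1, 3, 2].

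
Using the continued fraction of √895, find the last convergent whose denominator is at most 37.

√895 = [29; 1, 10, 1, 58, …] (period length 4).
Convergents:
  p_0/q_0 = 29/1
  p_1/q_1 = 30/1
  p_2/q_2 = 329/11
  p_3/q_3 = 359/12
  p_4/q_4 = 21151/707
q_3 = 12 ≤ 37 < 707 = q_4, so the answer is 359/12.

359/12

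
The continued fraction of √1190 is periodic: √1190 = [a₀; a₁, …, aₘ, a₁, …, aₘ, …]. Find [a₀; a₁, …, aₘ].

[34; 2, 68]

a₀ = ⌊√1190⌋ = 34.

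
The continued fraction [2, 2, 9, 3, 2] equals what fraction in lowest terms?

Fold from the inside: start with 2/1.
  3 + 1/2 = 7/2
  9 + 2/7 = 65/7
  2 + 7/65 = 137/65
  2 + 65/137 = 339/137

339/137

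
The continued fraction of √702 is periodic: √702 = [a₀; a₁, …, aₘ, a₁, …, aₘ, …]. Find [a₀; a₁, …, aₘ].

a₀ = ⌊√702⌋ = 26.
With m₀=0, d₀=1 and mₖ₊₁ = dₖaₖ − mₖ, dₖ₊₁ = (n − mₖ₊₁²)/dₖ, aₖ₊₁ = ⌊(a₀+mₖ₊₁)/dₖ₊₁⌋:
  k=1: m=26, d=26, a=2
  k=2: m=26, d=1, a=52
d=1 and a=2a₀=52 at k=2, so the next step gives (m, d) = (26, 26) again — its k=1 value — and the period has length 2.

[26; 2, 52]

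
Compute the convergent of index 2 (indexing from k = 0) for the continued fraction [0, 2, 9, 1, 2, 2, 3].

Using pₖ = aₖpₖ₋₁ + pₖ₋₂, qₖ = aₖqₖ₋₁ + qₖ₋₂ (with p₋₁=1, p₋₂=0, q₋₁=0, q₋₂=1):
  k=0: a=0, p=0, q=1
  k=1: a=2, p=1, q=2
  k=2: a=9, p=9, q=19

9/19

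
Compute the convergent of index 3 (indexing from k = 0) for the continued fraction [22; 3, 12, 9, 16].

7501/336

Using pₖ = aₖpₖ₋₁ + pₖ₋₂, qₖ = aₖqₖ₋₁ + qₖ₋₂ (with p₋₁=1, p₋₂=0, q₋₁=0, q₋₂=1):
  k=0: a=22, p=22, q=1
  k=1: a=3, p=67, q=3
  k=2: a=12, p=826, q=37
  k=3: a=9, p=7501, q=336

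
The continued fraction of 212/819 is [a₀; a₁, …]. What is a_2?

212 = 0·819 + 212   →  a_0 = 0
819 = 3·212 + 183   →  a_1 = 3
212 = 1·183 + 29   →  a_2 = 1

1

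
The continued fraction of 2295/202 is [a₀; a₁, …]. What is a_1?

2

2295 = 11·202 + 73   →  a_0 = 11
202 = 2·73 + 56   →  a_1 = 2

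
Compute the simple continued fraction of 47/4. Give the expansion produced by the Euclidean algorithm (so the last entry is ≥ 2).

[11; 1, 3]

47 = 11×4 + 3
4 = 1×3 + 1
3 = 3×1 + 0  (stop)
So 47/4 = [11; 1, 3].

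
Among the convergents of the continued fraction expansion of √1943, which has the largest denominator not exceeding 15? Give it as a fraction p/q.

573/13

√1943 = [44; 12, 1, 1, 2, 1, 1, 12, 88, …] (period length 8).
Convergents:
  p_0/q_0 = 44/1
  p_1/q_1 = 529/12
  p_2/q_2 = 573/13
  p_3/q_3 = 1102/25
q_2 = 13 ≤ 15 < 25 = q_3, so the answer is 573/13.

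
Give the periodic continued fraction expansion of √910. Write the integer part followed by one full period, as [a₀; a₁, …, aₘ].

a₀ = ⌊√910⌋ = 30.

[30; 6, 60]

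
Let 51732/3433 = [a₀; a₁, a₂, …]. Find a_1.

14

51732 = 15·3433 + 237   →  a_0 = 15
3433 = 14·237 + 115   →  a_1 = 14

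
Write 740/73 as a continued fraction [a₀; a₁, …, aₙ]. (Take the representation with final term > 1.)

740 = 10*73 + 10
73 = 7*10 + 3
10 = 3*3 + 1
3 = 3*1 + 0  (stop)
So 740/73 = [10; 7, 3, 3].

[10; 7, 3, 3]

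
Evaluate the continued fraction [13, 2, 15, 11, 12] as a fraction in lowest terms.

Using pₖ = aₖpₖ₋₁ + pₖ₋₂ and qₖ = aₖqₖ₋₁ + qₖ₋₂:
  k=0: a=13, p=13, q=1
  k=1: a=2, p=27, q=2
  k=2: a=15, p=418, q=31
  k=3: a=11, p=4625, q=343
  k=4: a=12, p=55918, q=4147

55918/4147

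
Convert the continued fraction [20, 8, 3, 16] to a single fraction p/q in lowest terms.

8209/408

Using pₖ = aₖpₖ₋₁ + pₖ₋₂ and qₖ = aₖqₖ₋₁ + qₖ₋₂:
  k=0: a=20, p=20, q=1
  k=1: a=8, p=161, q=8
  k=2: a=3, p=503, q=25
  k=3: a=16, p=8209, q=408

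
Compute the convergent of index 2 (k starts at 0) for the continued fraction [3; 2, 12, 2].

Using pₖ = aₖpₖ₋₁ + pₖ₋₂, qₖ = aₖqₖ₋₁ + qₖ₋₂ (with p₋₁=1, p₋₂=0, q₋₁=0, q₋₂=1):
  k=0: a=3, p=3, q=1
  k=1: a=2, p=7, q=2
  k=2: a=12, p=87, q=25

87/25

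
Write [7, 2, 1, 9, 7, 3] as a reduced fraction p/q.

4752/647

Using pₖ = aₖpₖ₋₁ + pₖ₋₂ and qₖ = aₖqₖ₋₁ + qₖ₋₂:
  k=0: a=7, p=7, q=1
  k=1: a=2, p=15, q=2
  k=2: a=1, p=22, q=3
  k=3: a=9, p=213, q=29
  k=4: a=7, p=1513, q=206
  k=5: a=3, p=4752, q=647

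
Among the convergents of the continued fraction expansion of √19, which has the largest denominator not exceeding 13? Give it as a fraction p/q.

48/11

√19 = [4; 2, 1, 3, 1, 2, 8, …] (period length 6).
Convergents:
  p_0/q_0 = 4/1
  p_1/q_1 = 9/2
  p_2/q_2 = 13/3
  p_3/q_3 = 48/11
  p_4/q_4 = 61/14
q_3 = 11 ≤ 13 < 14 = q_4, so the answer is 48/11.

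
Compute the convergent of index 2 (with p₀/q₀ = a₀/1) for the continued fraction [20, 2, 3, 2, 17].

Using pₖ = aₖpₖ₋₁ + pₖ₋₂, qₖ = aₖqₖ₋₁ + qₖ₋₂ (with p₋₁=1, p₋₂=0, q₋₁=0, q₋₂=1):
  k=0: a=20, p=20, q=1
  k=1: a=2, p=41, q=2
  k=2: a=3, p=143, q=7

143/7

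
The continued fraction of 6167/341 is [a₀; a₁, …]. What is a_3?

3

6167 = 18·341 + 29   →  a_0 = 18
341 = 11·29 + 22   →  a_1 = 11
29 = 1·22 + 7   →  a_2 = 1
22 = 3·7 + 1   →  a_3 = 3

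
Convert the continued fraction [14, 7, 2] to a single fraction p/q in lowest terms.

212/15

Fold from the inside: start with 2/1.
  7 + 1/2 = 15/2
  14 + 2/15 = 212/15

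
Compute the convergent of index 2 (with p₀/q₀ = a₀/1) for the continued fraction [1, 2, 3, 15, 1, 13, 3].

10/7

Using pₖ = aₖpₖ₋₁ + pₖ₋₂, qₖ = aₖqₖ₋₁ + qₖ₋₂ (with p₋₁=1, p₋₂=0, q₋₁=0, q₋₂=1):
  k=0: a=1, p=1, q=1
  k=1: a=2, p=3, q=2
  k=2: a=3, p=10, q=7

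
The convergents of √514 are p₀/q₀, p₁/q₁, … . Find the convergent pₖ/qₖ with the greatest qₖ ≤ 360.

√514 = [22; 1, 2, 22, 2, 1, 44, …] (period length 6).
Convergents:
  p_0/q_0 = 22/1
  p_1/q_1 = 23/1
  p_2/q_2 = 68/3
  p_3/q_3 = 1519/67
  p_4/q_4 = 3106/137
  p_5/q_5 = 4625/204
  p_6/q_6 = 206606/9113
q_5 = 204 ≤ 360 < 9113 = q_6, so the answer is 4625/204.

4625/204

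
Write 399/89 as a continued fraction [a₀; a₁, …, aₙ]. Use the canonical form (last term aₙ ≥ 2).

[4; 2, 14, 3]

399 = 4*89 + 43
89 = 2*43 + 3
43 = 14*3 + 1
3 = 3*1 + 0  (stop)
So 399/89 = [4; 2, 14, 3].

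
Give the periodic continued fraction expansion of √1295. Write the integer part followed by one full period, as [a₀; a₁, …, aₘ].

[35; 1, 70]

a₀ = ⌊√1295⌋ = 35.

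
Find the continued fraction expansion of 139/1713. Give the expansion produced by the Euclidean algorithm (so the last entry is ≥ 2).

139 = 0·1713 + 139
1713 = 12·139 + 45
139 = 3·45 + 4
45 = 11·4 + 1
4 = 4·1 + 0  (stop)
So 139/1713 = [0; 12, 3, 11, 4].

[0; 12, 3, 11, 4]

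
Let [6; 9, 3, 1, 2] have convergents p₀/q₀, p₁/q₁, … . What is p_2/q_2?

171/28

Using pₖ = aₖpₖ₋₁ + pₖ₋₂, qₖ = aₖqₖ₋₁ + qₖ₋₂ (with p₋₁=1, p₋₂=0, q₋₁=0, q₋₂=1):
  k=0: a=6, p=6, q=1
  k=1: a=9, p=55, q=9
  k=2: a=3, p=171, q=28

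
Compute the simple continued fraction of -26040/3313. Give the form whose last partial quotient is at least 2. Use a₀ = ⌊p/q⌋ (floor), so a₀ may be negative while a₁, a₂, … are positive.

-26040 = -8×3313 + 464
3313 = 7×464 + 65
464 = 7×65 + 9
65 = 7×9 + 2
9 = 4×2 + 1
2 = 2×1 + 0  (stop)
So -26040/3313 = [-8; 7, 7, 7, 4, 2].

[-8; 7, 7, 7, 4, 2]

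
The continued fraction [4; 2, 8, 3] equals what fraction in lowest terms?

Using pₖ = aₖpₖ₋₁ + pₖ₋₂ and qₖ = aₖqₖ₋₁ + qₖ₋₂:
  k=0: a=4, p=4, q=1
  k=1: a=2, p=9, q=2
  k=2: a=8, p=76, q=17
  k=3: a=3, p=237, q=53

237/53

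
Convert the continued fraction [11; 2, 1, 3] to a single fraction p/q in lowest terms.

125/11

Using pₖ = aₖpₖ₋₁ + pₖ₋₂ and qₖ = aₖqₖ₋₁ + qₖ₋₂:
  k=0: a=11, p=11, q=1
  k=1: a=2, p=23, q=2
  k=2: a=1, p=34, q=3
  k=3: a=3, p=125, q=11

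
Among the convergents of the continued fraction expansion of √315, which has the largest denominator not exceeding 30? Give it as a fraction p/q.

√315 = [17; 1, 2, 1, 34, …] (period length 4).
Convergents:
  p_0/q_0 = 17/1
  p_1/q_1 = 18/1
  p_2/q_2 = 53/3
  p_3/q_3 = 71/4
  p_4/q_4 = 2467/139
q_3 = 4 ≤ 30 < 139 = q_4, so the answer is 71/4.

71/4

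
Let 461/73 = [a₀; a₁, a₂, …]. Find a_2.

461 = 6·73 + 23   →  a_0 = 6
73 = 3·23 + 4   →  a_1 = 3
23 = 5·4 + 3   →  a_2 = 5

5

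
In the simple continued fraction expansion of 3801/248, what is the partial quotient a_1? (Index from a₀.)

3801 = 15·248 + 81   →  a_0 = 15
248 = 3·81 + 5   →  a_1 = 3

3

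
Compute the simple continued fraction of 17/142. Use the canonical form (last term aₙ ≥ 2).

17 = 0·142 + 17
142 = 8·17 + 6
17 = 2·6 + 5
6 = 1·5 + 1
5 = 5·1 + 0  (stop)
So 17/142 = [0; 8, 2, 1, 5].

[0; 8, 2, 1, 5]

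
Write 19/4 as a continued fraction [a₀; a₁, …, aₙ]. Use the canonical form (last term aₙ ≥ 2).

19 = 4·4 + 3
4 = 1·3 + 1
3 = 3·1 + 0  (stop)
So 19/4 = [4; 1, 3].

[4; 1, 3]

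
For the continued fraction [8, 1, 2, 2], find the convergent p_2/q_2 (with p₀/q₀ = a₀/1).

Using pₖ = aₖpₖ₋₁ + pₖ₋₂, qₖ = aₖqₖ₋₁ + qₖ₋₂ (with p₋₁=1, p₋₂=0, q₋₁=0, q₋₂=1):
  k=0: a=8, p=8, q=1
  k=1: a=1, p=9, q=1
  k=2: a=2, p=26, q=3

26/3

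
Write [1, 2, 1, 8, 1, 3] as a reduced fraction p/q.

152/113

Fold from the inside: start with 3/1.
  1 + 1/3 = 4/3
  8 + 3/4 = 35/4
  1 + 4/35 = 39/35
  2 + 35/39 = 113/39
  1 + 39/113 = 152/113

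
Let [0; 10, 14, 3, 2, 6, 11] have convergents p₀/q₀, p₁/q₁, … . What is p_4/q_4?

100/1007

Using pₖ = aₖpₖ₋₁ + pₖ₋₂, qₖ = aₖqₖ₋₁ + qₖ₋₂ (with p₋₁=1, p₋₂=0, q₋₁=0, q₋₂=1):
  k=0: a=0, p=0, q=1
  k=1: a=10, p=1, q=10
  k=2: a=14, p=14, q=141
  k=3: a=3, p=43, q=433
  k=4: a=2, p=100, q=1007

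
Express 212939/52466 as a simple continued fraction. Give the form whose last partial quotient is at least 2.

212939 = 4*52466 + 3075
52466 = 17*3075 + 191
3075 = 16*191 + 19
191 = 10*19 + 1
19 = 19*1 + 0  (stop)
So 212939/52466 = [4; 17, 16, 10, 19].

[4; 17, 16, 10, 19]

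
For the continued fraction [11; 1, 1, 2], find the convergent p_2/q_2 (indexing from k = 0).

Using pₖ = aₖpₖ₋₁ + pₖ₋₂, qₖ = aₖqₖ₋₁ + qₖ₋₂ (with p₋₁=1, p₋₂=0, q₋₁=0, q₋₂=1):
  k=0: a=11, p=11, q=1
  k=1: a=1, p=12, q=1
  k=2: a=1, p=23, q=2

23/2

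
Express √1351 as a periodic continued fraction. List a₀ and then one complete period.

[36; 1, 3, 10, 3, 1, 72]

a₀ = ⌊√1351⌋ = 36.
With m₀=0, d₀=1 and mₖ₊₁ = dₖaₖ − mₖ, dₖ₊₁ = (n − mₖ₊₁²)/dₖ, aₖ₊₁ = ⌊(a₀+mₖ₊₁)/dₖ₊₁⌋:
  k=1: m=36, d=55, a=1
  k=2: m=19, d=18, a=3
  k=3: m=35, d=7, a=10
  k=4: m=35, d=18, a=3
  k=5: m=19, d=55, a=1
  k=6: m=36, d=1, a=72
d=1 and a=2a₀=72 at k=6, so the next step gives (m, d) = (36, 55) again — its k=1 value — and the period has length 6.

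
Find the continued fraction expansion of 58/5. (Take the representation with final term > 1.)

58 = 11*5 + 3
5 = 1*3 + 2
3 = 1*2 + 1
2 = 2*1 + 0  (stop)
So 58/5 = [11; 1, 1, 2].

[11; 1, 1, 2]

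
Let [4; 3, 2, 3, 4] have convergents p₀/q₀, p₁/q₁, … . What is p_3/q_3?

103/24

Using pₖ = aₖpₖ₋₁ + pₖ₋₂, qₖ = aₖqₖ₋₁ + qₖ₋₂ (with p₋₁=1, p₋₂=0, q₋₁=0, q₋₂=1):
  k=0: a=4, p=4, q=1
  k=1: a=3, p=13, q=3
  k=2: a=2, p=30, q=7
  k=3: a=3, p=103, q=24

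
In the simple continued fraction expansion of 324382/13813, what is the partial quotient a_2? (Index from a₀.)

324382 = 23·13813 + 6683   →  a_0 = 23
13813 = 2·6683 + 447   →  a_1 = 2
6683 = 14·447 + 425   →  a_2 = 14

14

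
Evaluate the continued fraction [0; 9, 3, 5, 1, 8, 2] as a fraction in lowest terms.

Fold from the inside: start with 2/1.
  8 + 1/2 = 17/2
  1 + 2/17 = 19/17
  5 + 17/19 = 112/19
  3 + 19/112 = 355/112
  9 + 112/355 = 3307/355
  0 + 355/3307 = 355/3307

355/3307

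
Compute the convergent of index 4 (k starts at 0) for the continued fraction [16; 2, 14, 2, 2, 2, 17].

Using pₖ = aₖpₖ₋₁ + pₖ₋₂, qₖ = aₖqₖ₋₁ + qₖ₋₂ (with p₋₁=1, p₋₂=0, q₋₁=0, q₋₂=1):
  k=0: a=16, p=16, q=1
  k=1: a=2, p=33, q=2
  k=2: a=14, p=478, q=29
  k=3: a=2, p=989, q=60
  k=4: a=2, p=2456, q=149

2456/149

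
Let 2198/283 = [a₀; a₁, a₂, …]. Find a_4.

2198 = 7·283 + 217   →  a_0 = 7
283 = 1·217 + 66   →  a_1 = 1
217 = 3·66 + 19   →  a_2 = 3
66 = 3·19 + 9   →  a_3 = 3
19 = 2·9 + 1   →  a_4 = 2

2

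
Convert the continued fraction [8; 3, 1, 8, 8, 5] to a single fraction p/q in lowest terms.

12014/1455

Fold from the inside: start with 5/1.
  8 + 1/5 = 41/5
  8 + 5/41 = 333/41
  1 + 41/333 = 374/333
  3 + 333/374 = 1455/374
  8 + 374/1455 = 12014/1455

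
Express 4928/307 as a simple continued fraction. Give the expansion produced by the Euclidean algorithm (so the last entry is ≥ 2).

4928 = 16×307 + 16
307 = 19×16 + 3
16 = 5×3 + 1
3 = 3×1 + 0  (stop)
So 4928/307 = [16; 19, 5, 3].

[16; 19, 5, 3]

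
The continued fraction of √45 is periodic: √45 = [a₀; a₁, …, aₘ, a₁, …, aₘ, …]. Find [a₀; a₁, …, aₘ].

[6; 1, 2, 2, 2, 1, 12]

a₀ = ⌊√45⌋ = 6.
With m₀=0, d₀=1 and mₖ₊₁ = dₖaₖ − mₖ, dₖ₊₁ = (n − mₖ₊₁²)/dₖ, aₖ₊₁ = ⌊(a₀+mₖ₊₁)/dₖ₊₁⌋:
  k=1: m=6, d=9, a=1
  k=2: m=3, d=4, a=2
  k=3: m=5, d=5, a=2
  k=4: m=5, d=4, a=2
  k=5: m=3, d=9, a=1
  k=6: m=6, d=1, a=12
d=1 and a=2a₀=12 at k=6, so the next step gives (m, d) = (6, 9) again — its k=1 value — and the period has length 6.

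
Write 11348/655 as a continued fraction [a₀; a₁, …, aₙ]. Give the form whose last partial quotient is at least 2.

11348 = 17·655 + 213
655 = 3·213 + 16
213 = 13·16 + 5
16 = 3·5 + 1
5 = 5·1 + 0  (stop)
So 11348/655 = [17; 3, 13, 3, 5].

[17; 3, 13, 3, 5]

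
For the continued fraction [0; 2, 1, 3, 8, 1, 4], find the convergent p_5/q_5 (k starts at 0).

37/102

Using pₖ = aₖpₖ₋₁ + pₖ₋₂, qₖ = aₖqₖ₋₁ + qₖ₋₂ (with p₋₁=1, p₋₂=0, q₋₁=0, q₋₂=1):
  k=0: a=0, p=0, q=1
  k=1: a=2, p=1, q=2
  k=2: a=1, p=1, q=3
  k=3: a=3, p=4, q=11
  k=4: a=8, p=33, q=91
  k=5: a=1, p=37, q=102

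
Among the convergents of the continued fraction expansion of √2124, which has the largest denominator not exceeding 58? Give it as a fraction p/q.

1060/23

√2124 = [46; 11, 1, 1, 22, 1, 1, 11, 92, …] (period length 8).
Convergents:
  p_0/q_0 = 46/1
  p_1/q_1 = 507/11
  p_2/q_2 = 553/12
  p_3/q_3 = 1060/23
  p_4/q_4 = 23873/518
q_3 = 23 ≤ 58 < 518 = q_4, so the answer is 1060/23.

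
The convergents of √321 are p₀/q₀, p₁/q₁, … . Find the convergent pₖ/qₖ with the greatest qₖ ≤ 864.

√321 = [17; 1, 10, 1, 34, …] (period length 4).
Convergents:
  p_0/q_0 = 17/1
  p_1/q_1 = 18/1
  p_2/q_2 = 197/11
  p_3/q_3 = 215/12
  p_4/q_4 = 7507/419
  p_5/q_5 = 7722/431
  p_6/q_6 = 84727/4729
q_5 = 431 ≤ 864 < 4729 = q_6, so the answer is 7722/431.

7722/431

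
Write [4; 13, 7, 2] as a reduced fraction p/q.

803/197

Using pₖ = aₖpₖ₋₁ + pₖ₋₂ and qₖ = aₖqₖ₋₁ + qₖ₋₂:
  k=0: a=4, p=4, q=1
  k=1: a=13, p=53, q=13
  k=2: a=7, p=375, q=92
  k=3: a=2, p=803, q=197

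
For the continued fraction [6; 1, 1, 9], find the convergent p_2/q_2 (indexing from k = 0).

13/2

Using pₖ = aₖpₖ₋₁ + pₖ₋₂, qₖ = aₖqₖ₋₁ + qₖ₋₂ (with p₋₁=1, p₋₂=0, q₋₁=0, q₋₂=1):
  k=0: a=6, p=6, q=1
  k=1: a=1, p=7, q=1
  k=2: a=1, p=13, q=2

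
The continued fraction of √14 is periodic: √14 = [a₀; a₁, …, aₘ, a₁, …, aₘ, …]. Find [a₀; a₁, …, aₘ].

[3; 1, 2, 1, 6]

a₀ = ⌊√14⌋ = 3.
With m₀=0, d₀=1 and mₖ₊₁ = dₖaₖ − mₖ, dₖ₊₁ = (n − mₖ₊₁²)/dₖ, aₖ₊₁ = ⌊(a₀+mₖ₊₁)/dₖ₊₁⌋:
  k=1: m=3, d=5, a=1
  k=2: m=2, d=2, a=2
  k=3: m=2, d=5, a=1
  k=4: m=3, d=1, a=6
d=1 and a=2a₀=6 at k=4, so the next step gives (m, d) = (3, 5) again — its k=1 value — and the period has length 4.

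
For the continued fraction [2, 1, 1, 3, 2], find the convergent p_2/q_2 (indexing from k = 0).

Using pₖ = aₖpₖ₋₁ + pₖ₋₂, qₖ = aₖqₖ₋₁ + qₖ₋₂ (with p₋₁=1, p₋₂=0, q₋₁=0, q₋₂=1):
  k=0: a=2, p=2, q=1
  k=1: a=1, p=3, q=1
  k=2: a=1, p=5, q=2

5/2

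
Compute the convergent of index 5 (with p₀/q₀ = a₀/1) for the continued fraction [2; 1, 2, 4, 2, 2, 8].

Using pₖ = aₖpₖ₋₁ + pₖ₋₂, qₖ = aₖqₖ₋₁ + qₖ₋₂ (with p₋₁=1, p₋₂=0, q₋₁=0, q₋₂=1):
  k=0: a=2, p=2, q=1
  k=1: a=1, p=3, q=1
  k=2: a=2, p=8, q=3
  k=3: a=4, p=35, q=13
  k=4: a=2, p=78, q=29
  k=5: a=2, p=191, q=71

191/71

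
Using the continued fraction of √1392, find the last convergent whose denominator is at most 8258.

116443/3121

√1392 = [37; 3, 4, 3, 74, …] (period length 4).
Convergents:
  p_0/q_0 = 37/1
  p_1/q_1 = 112/3
  p_2/q_2 = 485/13
  p_3/q_3 = 1567/42
  p_4/q_4 = 116443/3121
  p_5/q_5 = 350896/9405
q_4 = 3121 ≤ 8258 < 9405 = q_5, so the answer is 116443/3121.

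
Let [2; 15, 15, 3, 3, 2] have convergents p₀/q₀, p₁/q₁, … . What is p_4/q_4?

Using pₖ = aₖpₖ₋₁ + pₖ₋₂, qₖ = aₖqₖ₋₁ + qₖ₋₂ (with p₋₁=1, p₋₂=0, q₋₁=0, q₋₂=1):
  k=0: a=2, p=2, q=1
  k=1: a=15, p=31, q=15
  k=2: a=15, p=467, q=226
  k=3: a=3, p=1432, q=693
  k=4: a=3, p=4763, q=2305

4763/2305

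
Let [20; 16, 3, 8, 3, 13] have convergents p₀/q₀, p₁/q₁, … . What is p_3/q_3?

8185/408

Using pₖ = aₖpₖ₋₁ + pₖ₋₂, qₖ = aₖqₖ₋₁ + qₖ₋₂ (with p₋₁=1, p₋₂=0, q₋₁=0, q₋₂=1):
  k=0: a=20, p=20, q=1
  k=1: a=16, p=321, q=16
  k=2: a=3, p=983, q=49
  k=3: a=8, p=8185, q=408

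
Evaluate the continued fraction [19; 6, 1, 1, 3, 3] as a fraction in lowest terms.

Fold from the inside: start with 3/1.
  3 + 1/3 = 10/3
  1 + 3/10 = 13/10
  1 + 10/13 = 23/13
  6 + 13/23 = 151/23
  19 + 23/151 = 2892/151

2892/151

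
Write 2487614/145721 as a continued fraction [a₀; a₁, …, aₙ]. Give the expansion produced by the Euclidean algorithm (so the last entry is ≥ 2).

2487614 = 17×145721 + 10357
145721 = 14×10357 + 723
10357 = 14×723 + 235
723 = 3×235 + 18
235 = 13×18 + 1
18 = 18×1 + 0  (stop)
So 2487614/145721 = [17; 14, 14, 3, 13, 18].

[17; 14, 14, 3, 13, 18]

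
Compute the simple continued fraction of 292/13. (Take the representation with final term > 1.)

292 = 22*13 + 6
13 = 2*6 + 1
6 = 6*1 + 0  (stop)
So 292/13 = [22; 2, 6].

[22; 2, 6]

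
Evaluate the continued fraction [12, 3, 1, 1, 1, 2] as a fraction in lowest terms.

356/29

Using pₖ = aₖpₖ₋₁ + pₖ₋₂ and qₖ = aₖqₖ₋₁ + qₖ₋₂:
  k=0: a=12, p=12, q=1
  k=1: a=3, p=37, q=3
  k=2: a=1, p=49, q=4
  k=3: a=1, p=86, q=7
  k=4: a=1, p=135, q=11
  k=5: a=2, p=356, q=29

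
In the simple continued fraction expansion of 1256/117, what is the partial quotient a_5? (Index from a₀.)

1256 = 10·117 + 86   →  a_0 = 10
117 = 1·86 + 31   →  a_1 = 1
86 = 2·31 + 24   →  a_2 = 2
31 = 1·24 + 7   →  a_3 = 1
24 = 3·7 + 3   →  a_4 = 3
7 = 2·3 + 1   →  a_5 = 2

2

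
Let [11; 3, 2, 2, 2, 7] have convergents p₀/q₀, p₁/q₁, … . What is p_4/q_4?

463/41

Using pₖ = aₖpₖ₋₁ + pₖ₋₂, qₖ = aₖqₖ₋₁ + qₖ₋₂ (with p₋₁=1, p₋₂=0, q₋₁=0, q₋₂=1):
  k=0: a=11, p=11, q=1
  k=1: a=3, p=34, q=3
  k=2: a=2, p=79, q=7
  k=3: a=2, p=192, q=17
  k=4: a=2, p=463, q=41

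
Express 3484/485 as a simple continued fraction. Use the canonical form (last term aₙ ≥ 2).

3484 = 7×485 + 89
485 = 5×89 + 40
89 = 2×40 + 9
40 = 4×9 + 4
9 = 2×4 + 1
4 = 4×1 + 0  (stop)
So 3484/485 = [7; 5, 2, 4, 2, 4].

[7; 5, 2, 4, 2, 4]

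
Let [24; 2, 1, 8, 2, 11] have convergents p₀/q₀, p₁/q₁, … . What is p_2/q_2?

Using pₖ = aₖpₖ₋₁ + pₖ₋₂, qₖ = aₖqₖ₋₁ + qₖ₋₂ (with p₋₁=1, p₋₂=0, q₋₁=0, q₋₂=1):
  k=0: a=24, p=24, q=1
  k=1: a=2, p=49, q=2
  k=2: a=1, p=73, q=3

73/3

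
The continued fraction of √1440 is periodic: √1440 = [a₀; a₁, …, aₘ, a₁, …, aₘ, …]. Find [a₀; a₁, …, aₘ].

a₀ = ⌊√1440⌋ = 37.

[37; 1, 17, 1, 74]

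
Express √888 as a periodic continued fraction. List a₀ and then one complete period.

[29; 1, 3, 1, 58]

a₀ = ⌊√888⌋ = 29.
With m₀=0, d₀=1 and mₖ₊₁ = dₖaₖ − mₖ, dₖ₊₁ = (n − mₖ₊₁²)/dₖ, aₖ₊₁ = ⌊(a₀+mₖ₊₁)/dₖ₊₁⌋:
  k=1: m=29, d=47, a=1
  k=2: m=18, d=12, a=3
  k=3: m=18, d=47, a=1
  k=4: m=29, d=1, a=58
d=1 and a=2a₀=58 at k=4, so the next step gives (m, d) = (29, 47) again — its k=1 value — and the period has length 4.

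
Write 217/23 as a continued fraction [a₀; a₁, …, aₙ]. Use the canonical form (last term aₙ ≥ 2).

[9; 2, 3, 3]

217 = 9×23 + 10
23 = 2×10 + 3
10 = 3×3 + 1
3 = 3×1 + 0  (stop)
So 217/23 = [9; 2, 3, 3].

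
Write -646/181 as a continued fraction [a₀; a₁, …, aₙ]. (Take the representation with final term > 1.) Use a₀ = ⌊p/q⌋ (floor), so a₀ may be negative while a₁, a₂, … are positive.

[-4; 2, 3, 8, 3]

-646 = -4×181 + 78
181 = 2×78 + 25
78 = 3×25 + 3
25 = 8×3 + 1
3 = 3×1 + 0  (stop)
So -646/181 = [-4; 2, 3, 8, 3].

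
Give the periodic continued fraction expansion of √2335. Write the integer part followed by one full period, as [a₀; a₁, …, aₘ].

[48; 3, 9, 3, 96]

a₀ = ⌊√2335⌋ = 48.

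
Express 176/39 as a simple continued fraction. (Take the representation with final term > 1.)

[4; 1, 1, 19]

176 = 4*39 + 20
39 = 1*20 + 19
20 = 1*19 + 1
19 = 19*1 + 0  (stop)
So 176/39 = [4; 1, 1, 19].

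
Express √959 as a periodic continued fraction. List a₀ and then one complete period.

[30; 1, 29, 1, 60]

a₀ = ⌊√959⌋ = 30.
With m₀=0, d₀=1 and mₖ₊₁ = dₖaₖ − mₖ, dₖ₊₁ = (n − mₖ₊₁²)/dₖ, aₖ₊₁ = ⌊(a₀+mₖ₊₁)/dₖ₊₁⌋:
  k=1: m=30, d=59, a=1
  k=2: m=29, d=2, a=29
  k=3: m=29, d=59, a=1
  k=4: m=30, d=1, a=60
d=1 and a=2a₀=60 at k=4, so the next step gives (m, d) = (30, 59) again — its k=1 value — and the period has length 4.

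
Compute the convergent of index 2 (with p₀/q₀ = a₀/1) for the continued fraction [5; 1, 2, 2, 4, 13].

Using pₖ = aₖpₖ₋₁ + pₖ₋₂, qₖ = aₖqₖ₋₁ + qₖ₋₂ (with p₋₁=1, p₋₂=0, q₋₁=0, q₋₂=1):
  k=0: a=5, p=5, q=1
  k=1: a=1, p=6, q=1
  k=2: a=2, p=17, q=3

17/3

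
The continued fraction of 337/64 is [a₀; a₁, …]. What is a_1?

337 = 5·64 + 17   →  a_0 = 5
64 = 3·17 + 13   →  a_1 = 3

3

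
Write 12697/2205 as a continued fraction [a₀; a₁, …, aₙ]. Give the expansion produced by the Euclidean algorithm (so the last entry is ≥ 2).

12697 = 5·2205 + 1672
2205 = 1·1672 + 533
1672 = 3·533 + 73
533 = 7·73 + 22
73 = 3·22 + 7
22 = 3·7 + 1
7 = 7·1 + 0  (stop)
So 12697/2205 = [5; 1, 3, 7, 3, 3, 7].

[5; 1, 3, 7, 3, 3, 7]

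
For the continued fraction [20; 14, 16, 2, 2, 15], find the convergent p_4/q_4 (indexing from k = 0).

23142/1153

Using pₖ = aₖpₖ₋₁ + pₖ₋₂, qₖ = aₖqₖ₋₁ + qₖ₋₂ (with p₋₁=1, p₋₂=0, q₋₁=0, q₋₂=1):
  k=0: a=20, p=20, q=1
  k=1: a=14, p=281, q=14
  k=2: a=16, p=4516, q=225
  k=3: a=2, p=9313, q=464
  k=4: a=2, p=23142, q=1153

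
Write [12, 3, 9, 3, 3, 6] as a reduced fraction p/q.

Using pₖ = aₖpₖ₋₁ + pₖ₋₂ and qₖ = aₖqₖ₋₁ + qₖ₋₂:
  k=0: a=12, p=12, q=1
  k=1: a=3, p=37, q=3
  k=2: a=9, p=345, q=28
  k=3: a=3, p=1072, q=87
  k=4: a=3, p=3561, q=289
  k=5: a=6, p=22438, q=1821

22438/1821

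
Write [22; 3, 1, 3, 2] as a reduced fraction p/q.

Fold from the inside: start with 2/1.
  3 + 1/2 = 7/2
  1 + 2/7 = 9/7
  3 + 7/9 = 34/9
  22 + 9/34 = 757/34

757/34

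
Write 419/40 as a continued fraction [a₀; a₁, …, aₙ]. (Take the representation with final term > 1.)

[10; 2, 9, 2]

419 = 10*40 + 19
40 = 2*19 + 2
19 = 9*2 + 1
2 = 2*1 + 0  (stop)
So 419/40 = [10; 2, 9, 2].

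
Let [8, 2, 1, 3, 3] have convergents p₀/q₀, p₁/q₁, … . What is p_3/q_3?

Using pₖ = aₖpₖ₋₁ + pₖ₋₂, qₖ = aₖqₖ₋₁ + qₖ₋₂ (with p₋₁=1, p₋₂=0, q₋₁=0, q₋₂=1):
  k=0: a=8, p=8, q=1
  k=1: a=2, p=17, q=2
  k=2: a=1, p=25, q=3
  k=3: a=3, p=92, q=11

92/11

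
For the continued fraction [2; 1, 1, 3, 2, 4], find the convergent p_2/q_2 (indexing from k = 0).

5/2

Using pₖ = aₖpₖ₋₁ + pₖ₋₂, qₖ = aₖqₖ₋₁ + qₖ₋₂ (with p₋₁=1, p₋₂=0, q₋₁=0, q₋₂=1):
  k=0: a=2, p=2, q=1
  k=1: a=1, p=3, q=1
  k=2: a=1, p=5, q=2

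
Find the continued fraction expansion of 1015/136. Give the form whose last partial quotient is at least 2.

1015 = 7×136 + 63
136 = 2×63 + 10
63 = 6×10 + 3
10 = 3×3 + 1
3 = 3×1 + 0  (stop)
So 1015/136 = [7; 2, 6, 3, 3].

[7; 2, 6, 3, 3]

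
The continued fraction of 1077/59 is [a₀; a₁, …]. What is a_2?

1077 = 18·59 + 15   →  a_0 = 18
59 = 3·15 + 14   →  a_1 = 3
15 = 1·14 + 1   →  a_2 = 1

1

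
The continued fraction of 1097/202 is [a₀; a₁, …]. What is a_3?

9

1097 = 5·202 + 87   →  a_0 = 5
202 = 2·87 + 28   →  a_1 = 2
87 = 3·28 + 3   →  a_2 = 3
28 = 9·3 + 1   →  a_3 = 9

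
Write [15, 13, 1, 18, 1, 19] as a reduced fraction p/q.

83889/5566

Fold from the inside: start with 19/1.
  1 + 1/19 = 20/19
  18 + 19/20 = 379/20
  1 + 20/379 = 399/379
  13 + 379/399 = 5566/399
  15 + 399/5566 = 83889/5566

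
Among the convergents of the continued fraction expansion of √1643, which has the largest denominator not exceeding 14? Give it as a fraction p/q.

527/13

√1643 = [40; 1, 1, 6, 1, 6, 1, 1, 80, …] (period length 8).
Convergents:
  p_0/q_0 = 40/1
  p_1/q_1 = 41/1
  p_2/q_2 = 81/2
  p_3/q_3 = 527/13
  p_4/q_4 = 608/15
q_3 = 13 ≤ 14 < 15 = q_4, so the answer is 527/13.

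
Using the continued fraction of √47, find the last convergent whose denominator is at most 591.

3942/575

√47 = [6; 1, 5, 1, 12, …] (period length 4).
Convergents:
  p_0/q_0 = 6/1
  p_1/q_1 = 7/1
  p_2/q_2 = 41/6
  p_3/q_3 = 48/7
  p_4/q_4 = 617/90
  p_5/q_5 = 665/97
  p_6/q_6 = 3942/575
  p_7/q_7 = 4607/672
q_6 = 575 ≤ 591 < 672 = q_7, so the answer is 3942/575.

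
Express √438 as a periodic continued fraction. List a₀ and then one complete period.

[20; 1, 12, 1, 40]

a₀ = ⌊√438⌋ = 20.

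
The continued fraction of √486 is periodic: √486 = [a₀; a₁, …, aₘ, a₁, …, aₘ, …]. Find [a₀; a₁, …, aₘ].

a₀ = ⌊√486⌋ = 22.
With m₀=0, d₀=1 and mₖ₊₁ = dₖaₖ − mₖ, dₖ₊₁ = (n − mₖ₊₁²)/dₖ, aₖ₊₁ = ⌊(a₀+mₖ₊₁)/dₖ₊₁⌋:
  k=1: m=22, d=2, a=22
  k=2: m=22, d=1, a=44
d=1 and a=2a₀=44 at k=2, so the next step gives (m, d) = (22, 2) again — its k=1 value — and the period has length 2.

[22; 22, 44]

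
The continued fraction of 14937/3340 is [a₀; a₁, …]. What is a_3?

14937 = 4·3340 + 1577   →  a_0 = 4
3340 = 2·1577 + 186   →  a_1 = 2
1577 = 8·186 + 89   →  a_2 = 8
186 = 2·89 + 8   →  a_3 = 2

2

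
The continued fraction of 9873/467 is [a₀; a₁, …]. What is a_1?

7

9873 = 21·467 + 66   →  a_0 = 21
467 = 7·66 + 5   →  a_1 = 7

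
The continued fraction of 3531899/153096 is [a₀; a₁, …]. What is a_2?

3531899 = 23·153096 + 10691   →  a_0 = 23
153096 = 14·10691 + 3422   →  a_1 = 14
10691 = 3·3422 + 425   →  a_2 = 3

3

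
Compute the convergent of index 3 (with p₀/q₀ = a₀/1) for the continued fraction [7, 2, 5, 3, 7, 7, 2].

261/35

Using pₖ = aₖpₖ₋₁ + pₖ₋₂, qₖ = aₖqₖ₋₁ + qₖ₋₂ (with p₋₁=1, p₋₂=0, q₋₁=0, q₋₂=1):
  k=0: a=7, p=7, q=1
  k=1: a=2, p=15, q=2
  k=2: a=5, p=82, q=11
  k=3: a=3, p=261, q=35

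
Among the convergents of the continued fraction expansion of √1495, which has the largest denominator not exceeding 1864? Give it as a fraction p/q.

√1495 = [38; 1, 1, 1, 76, …] (period length 4).
Convergents:
  p_0/q_0 = 38/1
  p_1/q_1 = 39/1
  p_2/q_2 = 77/2
  p_3/q_3 = 116/3
  p_4/q_4 = 8893/230
  p_5/q_5 = 9009/233
  p_6/q_6 = 17902/463
  p_7/q_7 = 26911/696
  p_8/q_8 = 2063138/53359
q_7 = 696 ≤ 1864 < 53359 = q_8, so the answer is 26911/696.

26911/696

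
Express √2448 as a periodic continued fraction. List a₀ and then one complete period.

[49; 2, 10, 2, 98]

a₀ = ⌊√2448⌋ = 49.
With m₀=0, d₀=1 and mₖ₊₁ = dₖaₖ − mₖ, dₖ₊₁ = (n − mₖ₊₁²)/dₖ, aₖ₊₁ = ⌊(a₀+mₖ₊₁)/dₖ₊₁⌋:
  k=1: m=49, d=47, a=2
  k=2: m=45, d=9, a=10
  k=3: m=45, d=47, a=2
  k=4: m=49, d=1, a=98
d=1 and a=2a₀=98 at k=4, so the next step gives (m, d) = (49, 47) again — its k=1 value — and the period has length 4.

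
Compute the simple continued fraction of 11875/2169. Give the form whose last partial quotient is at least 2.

11875 = 5*2169 + 1030
2169 = 2*1030 + 109
1030 = 9*109 + 49
109 = 2*49 + 11
49 = 4*11 + 5
11 = 2*5 + 1
5 = 5*1 + 0  (stop)
So 11875/2169 = [5; 2, 9, 2, 4, 2, 5].

[5; 2, 9, 2, 4, 2, 5]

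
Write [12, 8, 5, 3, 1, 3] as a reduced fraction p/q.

7843/647

Fold from the inside: start with 3/1.
  1 + 1/3 = 4/3
  3 + 3/4 = 15/4
  5 + 4/15 = 79/15
  8 + 15/79 = 647/79
  12 + 79/647 = 7843/647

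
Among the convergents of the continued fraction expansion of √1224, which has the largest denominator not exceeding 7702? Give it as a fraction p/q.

171395/4899

√1224 = [34; 1, 68, …] (period length 2).
Convergents:
  p_0/q_0 = 34/1
  p_1/q_1 = 35/1
  p_2/q_2 = 2414/69
  p_3/q_3 = 2449/70
  p_4/q_4 = 168946/4829
  p_5/q_5 = 171395/4899
  p_6/q_6 = 11823806/337961
q_5 = 4899 ≤ 7702 < 337961 = q_6, so the answer is 171395/4899.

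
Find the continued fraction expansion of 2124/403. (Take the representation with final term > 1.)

2124 = 5*403 + 109
403 = 3*109 + 76
109 = 1*76 + 33
76 = 2*33 + 10
33 = 3*10 + 3
10 = 3*3 + 1
3 = 3*1 + 0  (stop)
So 2124/403 = [5; 3, 1, 2, 3, 3, 3].

[5; 3, 1, 2, 3, 3, 3]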